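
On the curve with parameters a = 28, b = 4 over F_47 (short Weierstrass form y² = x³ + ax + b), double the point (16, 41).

(18, 29)

tangent at (16, 41): λ = (3·16² + 28)/(2·41) ≡ 44/35. 35⁻¹ ≡ 43 (mod 47), so λ ≡ 44·43 ≡ 12.
  x = λ² - 16 - 16 = 144 - 32 ≡ 18; y = λ·(16 - 18) - 41 ≡ 29. → (18, 29)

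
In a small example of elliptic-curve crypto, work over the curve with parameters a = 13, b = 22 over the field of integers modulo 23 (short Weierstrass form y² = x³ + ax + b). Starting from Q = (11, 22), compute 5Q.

(18, 4)

Double-and-add on 5 = (101)₂. Start with Q = (11, 22) for the leading 1-bit.
double: tangent at (11, 22): λ = (3·11² + 13)/(2·22) ≡ 8/21. 21⁻¹ ≡ 11 (mod 23) since 21·11 = 231 ≡ 1, so λ ≡ 8·11 ≡ 19.
  x = λ² - 11 - 11 = 361 - 22 ≡ 17; y = λ·(11 - 17) - 22 ≡ 2. → (17, 2)
double: tangent at (17, 2): λ = (3·17² + 13)/(2·2) ≡ 6/4. 4⁻¹ ≡ 6 (mod 23) since 4·6 = 24 ≡ 1, so λ ≡ 6·6 ≡ 13.
  x = λ² - 17 - 17 = 169 - 34 ≡ 20; y = λ·(17 - 20) - 2 ≡ 5. → (20, 5)
add Q: (20, 5) + (11, 22). λ = (22 - 5)/(11 - 20) ≡ 17/14 mod 23. 14⁻¹ ≡ 5 (mod 23), so λ ≡ 16.
  x = λ² - 20 - 11 = 256 - 31 ≡ 18; y = λ·(20 - 18) - 5 ≡ 4. → (18, 4)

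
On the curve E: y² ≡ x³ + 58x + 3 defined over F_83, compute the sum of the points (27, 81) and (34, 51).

(59, 68)

(27, 81) + (34, 51). λ = (51 - 81)/(34 - 27) ≡ 53/7 mod 83. 7⁻¹ ≡ 12 (mod 83) since 7·12 = 84 ≡ 1, so λ ≡ 55.
  x = λ² - 27 - 34 = 3025 - 61 ≡ 59; y = λ·(27 - 59) - 81 ≡ 68. → (59, 68)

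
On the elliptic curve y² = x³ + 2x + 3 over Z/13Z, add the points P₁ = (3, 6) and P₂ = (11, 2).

(3, 6) + (11, 2). λ = (2 - 6)/(11 - 3) ≡ 9/8 mod 13. 8⁻¹ ≡ 5 (mod 13) since 8·5 = 40 ≡ 1, so λ ≡ 6.
  x = λ² - 3 - 11 = 36 - 14 ≡ 9; y = λ·(3 - 9) - 6 ≡ 10. → (9, 10)

(9, 10)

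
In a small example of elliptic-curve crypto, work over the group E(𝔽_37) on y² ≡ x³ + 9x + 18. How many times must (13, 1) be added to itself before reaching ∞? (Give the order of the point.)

11

2P: tangent at (13, 1): λ = (3·13² + 9)/(2·1) ≡ 35/2. 2⁻¹ ≡ 19 (mod 37) since 2·19 = 38 ≡ 1, so λ ≡ 35·19 ≡ 36.
  x = λ² - 13 - 13 = 1296 - 26 ≡ 12; y = λ·(13 - 12) - 1 ≡ 35. → (12, 35)
3P: (12, 35) + (13, 1). λ = (1 - 35)/(13 - 12) ≡ 3/1 mod 37. 1⁻¹ ≡ 1 (mod 37) since 1·1 = 1 ≡ 1, so λ ≡ 3.
  x = λ² - 12 - 13 = 9 - 25 ≡ 21; y = λ·(12 - 21) - 35 ≡ 12. → (21, 12)
4P: (21, 12) + (13, 1). λ = (1 - 12)/(13 - 21) ≡ 26/29 mod 37. 29⁻¹ ≡ 23 (mod 37) since 29·23 = 667 ≡ 1, so λ ≡ 6.
  x = λ² - 21 - 13 = 36 - 34 ≡ 2; y = λ·(21 - 2) - 12 ≡ 28. → (2, 28)
5P: (2, 28) + (13, 1). λ = (1 - 28)/(13 - 2) ≡ 10/11 mod 37. 11⁻¹ ≡ 27 (mod 37) since 11·27 = 297 ≡ 1, so λ ≡ 11.
  x = λ² - 2 - 13 = 121 - 15 ≡ 32; y = λ·(2 - 32) - 28 ≡ 12. → (32, 12)
6P: (32, 12) + (13, 1). λ = (1 - 12)/(13 - 32) ≡ 26/18 mod 37. 18⁻¹ ≡ 35 (mod 37), so λ ≡ 22.
  x = λ² - 32 - 13 = 484 - 45 ≡ 32; y = λ·(32 - 32) - 12 ≡ 25. → (32, 25)
7P: (32, 25) + (13, 1). λ = (1 - 25)/(13 - 32) ≡ 13/18 mod 37. 18⁻¹ ≡ 35 (mod 37) since 18·35 = 630 ≡ 1, so λ ≡ 11.
  x = λ² - 32 - 13 = 121 - 45 ≡ 2; y = λ·(32 - 2) - 25 ≡ 9. → (2, 9)
8P: (2, 9) + (13, 1). λ = (1 - 9)/(13 - 2) ≡ 29/11 mod 37. 11⁻¹ ≡ 27 (mod 37) since 11·27 = 297 ≡ 1, so λ ≡ 6.
  x = λ² - 2 - 13 = 36 - 15 ≡ 21; y = λ·(2 - 21) - 9 ≡ 25. → (21, 25)
9P: (21, 25) + (13, 1). λ = (1 - 25)/(13 - 21) ≡ 13/29 mod 37. 29⁻¹ ≡ 23 (mod 37), so λ ≡ 3.
  x = λ² - 21 - 13 = 9 - 34 ≡ 12; y = λ·(21 - 12) - 25 ≡ 2. → (12, 2)
10P: (12, 2) + (13, 1). λ = (1 - 2)/(13 - 12) ≡ 36/1 mod 37. 1⁻¹ ≡ 1 (mod 37), so λ ≡ 36.
  x = λ² - 12 - 13 = 1296 - 25 ≡ 13; y = λ·(12 - 13) - 2 ≡ 36. → (13, 36)
11P: (13, 36) + (13, 1): same x and y₁ ≡ -y₂, so the sum is ∞.
11P = ∞, so the order is 11.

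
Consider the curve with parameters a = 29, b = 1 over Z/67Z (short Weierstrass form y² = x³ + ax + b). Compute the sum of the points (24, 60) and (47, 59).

(24, 60) + (47, 59). λ = (59 - 60)/(47 - 24) ≡ 66/23 mod 67. 23⁻¹ ≡ 35 (mod 67), so λ ≡ 32.
  x = λ² - 24 - 47 = 1024 - 71 ≡ 15; y = λ·(24 - 15) - 60 ≡ 27. → (15, 27)

(15, 27)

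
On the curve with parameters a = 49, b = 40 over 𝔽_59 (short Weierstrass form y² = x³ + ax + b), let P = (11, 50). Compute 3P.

Repeated addition: build up to 3P.
2P: tangent at (11, 50): λ = (3·11² + 49)/(2·50) ≡ 58/41. 41⁻¹ ≡ 36 (mod 59) since 41·36 = 1476 ≡ 1, so λ ≡ 58·36 ≡ 23.
  x = λ² - 11 - 11 = 529 - 22 ≡ 35; y = λ·(11 - 35) - 50 ≡ 47. → (35, 47)
3P: (35, 47) + (11, 50). λ = (50 - 47)/(11 - 35) ≡ 3/35 mod 59. 35⁻¹ ≡ 27 (mod 59), so λ ≡ 22.
  x = λ² - 35 - 11 = 484 - 46 ≡ 25; y = λ·(35 - 25) - 47 ≡ 55. → (25, 55)

(25, 55)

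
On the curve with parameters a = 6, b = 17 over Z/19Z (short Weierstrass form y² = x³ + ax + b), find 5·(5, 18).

Write P = (5, 18).
Double-and-add on 5 = (101)₂. Start with P = (5, 18) for the leading 1-bit.
double: tangent at (5, 18): λ = (3·5² + 6)/(2·18) ≡ 5/17. 17⁻¹ ≡ 9 (mod 19) since 17·9 = 153 ≡ 1, so λ ≡ 5·9 ≡ 7.
  x = λ² - 5 - 5 = 49 - 10 ≡ 1; y = λ·(5 - 1) - 18 ≡ 10. → (1, 10)
double: tangent at (1, 10): λ = (3·1² + 6)/(2·10) ≡ 9/1. 1⁻¹ ≡ 1 (mod 19) since 1·1 = 1 ≡ 1, so λ ≡ 9·1 ≡ 9.
  x = λ² - 1 - 1 = 81 - 2 ≡ 3; y = λ·(1 - 3) - 10 ≡ 10. → (3, 10)
add P: (3, 10) + (5, 18). λ = (18 - 10)/(5 - 3) ≡ 8/2 mod 19. 2⁻¹ ≡ 10 (mod 19), so λ ≡ 4.
  x = λ² - 3 - 5 = 16 - 8 ≡ 8; y = λ·(3 - 8) - 10 ≡ 8. → (8, 8)

(8, 8)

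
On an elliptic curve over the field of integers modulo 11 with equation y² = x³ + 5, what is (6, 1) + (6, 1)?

(0, 4)

tangent at (6, 1): λ = (3·6² + 0)/(2·1) ≡ 9/2. 2⁻¹ ≡ 6 (mod 11), so λ ≡ 9·6 ≡ 10.
  x = λ² - 6 - 6 = 100 - 12 ≡ 0; y = λ·(6 - 0) - 1 ≡ 4. → (0, 4)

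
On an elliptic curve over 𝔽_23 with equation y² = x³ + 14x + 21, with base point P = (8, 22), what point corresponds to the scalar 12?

Double-and-add on 12 = (1100)₂. Start with P = (8, 22) for the leading 1-bit.
double: tangent at (8, 22): λ = (3·8² + 14)/(2·22) ≡ 22/21. 21⁻¹ ≡ 11 (mod 23) since 21·11 = 231 ≡ 1, so λ ≡ 22·11 ≡ 12.
  x = λ² - 8 - 8 = 144 - 16 ≡ 13; y = λ·(8 - 13) - 22 ≡ 10. → (13, 10)
add P: (13, 10) + (8, 22). λ = (22 - 10)/(8 - 13) ≡ 12/18 mod 23. 18⁻¹ ≡ 9 (mod 23), so λ ≡ 16.
  x = λ² - 13 - 8 = 256 - 21 ≡ 5; y = λ·(13 - 5) - 10 ≡ 3. → (5, 3)
double: tangent at (5, 3): λ = (3·5² + 14)/(2·3) ≡ 20/6. 6⁻¹ ≡ 4 (mod 23), so λ ≡ 20·4 ≡ 11.
  x = λ² - 5 - 5 = 121 - 10 ≡ 19; y = λ·(5 - 19) - 3 ≡ 4. → (19, 4)
double: tangent at (19, 4): λ = (3·19² + 14)/(2·4) ≡ 16/8. 8⁻¹ ≡ 3 (mod 23), so λ ≡ 16·3 ≡ 2.
  x = λ² - 19 - 19 = 4 - 38 ≡ 12; y = λ·(19 - 12) - 4 ≡ 10. → (12, 10)

(12, 10)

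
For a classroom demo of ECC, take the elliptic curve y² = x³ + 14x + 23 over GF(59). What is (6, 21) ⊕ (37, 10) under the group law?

(6, 21) + (37, 10). λ = (10 - 21)/(37 - 6) ≡ 48/31 mod 59. 31⁻¹ ≡ 40 (mod 59), so λ ≡ 32.
  x = λ² - 6 - 37 = 1024 - 43 ≡ 37; y = λ·(6 - 37) - 21 ≡ 49. → (37, 49)

(37, 49)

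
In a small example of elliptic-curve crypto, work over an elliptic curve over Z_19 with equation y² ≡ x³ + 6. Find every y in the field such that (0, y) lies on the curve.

x³ + 0x + 6 = 6 ≡ 6 (mod 19).
Square roots of 6 mod 19: 5 and 14 (since 5² = 25 ≡ 6).

5, 14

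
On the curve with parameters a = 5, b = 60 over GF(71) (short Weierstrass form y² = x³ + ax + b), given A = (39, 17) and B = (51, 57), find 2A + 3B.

(56, 36)

First 2A:
Repeated addition: build up to 2A.
2A: tangent at (39, 17): λ = (3·39² + 5)/(2·17) ≡ 24/34. 34⁻¹ ≡ 23 (mod 71), so λ ≡ 24·23 ≡ 55.
  x = λ² - 39 - 39 = 3025 - 78 ≡ 36; y = λ·(39 - 36) - 17 ≡ 6. → (36, 6)
2A = (36, 6).
Next 3B:
Repeated addition: build up to 3B.
2B: tangent at (51, 57): λ = (3·51² + 5)/(2·57) ≡ 69/43. 43⁻¹ ≡ 38 (mod 71) since 43·38 = 1634 ≡ 1, so λ ≡ 69·38 ≡ 66.
  x = λ² - 51 - 51 = 4356 - 102 ≡ 65; y = λ·(51 - 65) - 57 ≡ 13. → (65, 13)
3B: (65, 13) + (51, 57). λ = (57 - 13)/(51 - 65) ≡ 44/57 mod 71. 57⁻¹ ≡ 5 (mod 71) since 57·5 = 285 ≡ 1, so λ ≡ 7.
  x = λ² - 65 - 51 = 49 - 116 ≡ 4; y = λ·(65 - 4) - 13 ≡ 59. → (4, 59)
3B = (4, 59).
Finally 2A + 3B:
(36, 6) + (4, 59). λ = (59 - 6)/(4 - 36) ≡ 53/39 mod 71. 39⁻¹ ≡ 51 (mod 71) since 39·51 = 1989 ≡ 1, so λ ≡ 5.
  x = λ² - 36 - 4 = 25 - 40 ≡ 56; y = λ·(36 - 56) - 6 ≡ 36. → (56, 36)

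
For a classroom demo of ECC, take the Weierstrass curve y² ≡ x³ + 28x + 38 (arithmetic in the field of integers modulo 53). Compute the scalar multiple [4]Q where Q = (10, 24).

(45, 37)

Repeated addition: build up to 4Q.
2Q: tangent at (10, 24): λ = (3·10² + 28)/(2·24) ≡ 10/48. 48⁻¹ ≡ 21 (mod 53), so λ ≡ 10·21 ≡ 51.
  x = λ² - 10 - 10 = 2601 - 20 ≡ 37; y = λ·(10 - 37) - 24 ≡ 30. → (37, 30)
3Q: (37, 30) + (10, 24). λ = (24 - 30)/(10 - 37) ≡ 47/26 mod 53. 26⁻¹ ≡ 51 (mod 53), so λ ≡ 12.
  x = λ² - 37 - 10 = 144 - 47 ≡ 44; y = λ·(37 - 44) - 30 ≡ 45. → (44, 45)
4Q: (44, 45) + (10, 24). λ = (24 - 45)/(10 - 44) ≡ 32/19 mod 53. 19⁻¹ ≡ 14 (mod 53), so λ ≡ 24.
  x = λ² - 44 - 10 = 576 - 54 ≡ 45; y = λ·(44 - 45) - 45 ≡ 37. → (45, 37)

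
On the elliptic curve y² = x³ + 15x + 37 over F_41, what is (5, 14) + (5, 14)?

(11, 37)

tangent at (5, 14): λ = (3·5² + 15)/(2·14) ≡ 8/28. 28⁻¹ ≡ 22 (mod 41), so λ ≡ 8·22 ≡ 12.
  x = λ² - 5 - 5 = 144 - 10 ≡ 11; y = λ·(5 - 11) - 14 ≡ 37. → (11, 37)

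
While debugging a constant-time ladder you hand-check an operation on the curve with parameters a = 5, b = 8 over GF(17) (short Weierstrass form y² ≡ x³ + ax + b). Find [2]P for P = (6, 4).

tangent at (6, 4): λ = (3·6² + 5)/(2·4) ≡ 11/8. 8⁻¹ ≡ 15 (mod 17) since 8·15 = 120 ≡ 1, so λ ≡ 11·15 ≡ 12.
  x = λ² - 6 - 6 = 144 - 12 ≡ 13; y = λ·(6 - 13) - 4 ≡ 14. → (13, 14)

(13, 14)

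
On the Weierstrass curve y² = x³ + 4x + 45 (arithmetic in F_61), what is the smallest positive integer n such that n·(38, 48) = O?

2P: tangent at (38, 48): λ = (3·38² + 4)/(2·48) ≡ 5/35. 35⁻¹ ≡ 7 (mod 61), so λ ≡ 5·7 ≡ 35.
  x = λ² - 38 - 38 = 1225 - 76 ≡ 51; y = λ·(38 - 51) - 48 ≡ 46. → (51, 46)
3P: (51, 46) + (38, 48). λ = (48 - 46)/(38 - 51) ≡ 2/48 mod 61. 48⁻¹ ≡ 14 (mod 61), so λ ≡ 28.
  x = λ² - 51 - 38 = 784 - 89 ≡ 24; y = λ·(51 - 24) - 46 ≡ 39. → (24, 39)
4P: (24, 39) + (38, 48). λ = (48 - 39)/(38 - 24) ≡ 9/14 mod 61. 14⁻¹ ≡ 48 (mod 61), so λ ≡ 5.
  x = λ² - 24 - 38 = 25 - 62 ≡ 24; y = λ·(24 - 24) - 39 ≡ 22. → (24, 22)
5P: (24, 22) + (38, 48). λ = (48 - 22)/(38 - 24) ≡ 26/14 mod 61. 14⁻¹ ≡ 48 (mod 61), so λ ≡ 28.
  x = λ² - 24 - 38 = 784 - 62 ≡ 51; y = λ·(24 - 51) - 22 ≡ 15. → (51, 15)
6P: (51, 15) + (38, 48). λ = (48 - 15)/(38 - 51) ≡ 33/48 mod 61. 48⁻¹ ≡ 14 (mod 61), so λ ≡ 35.
  x = λ² - 51 - 38 = 1225 - 89 ≡ 38; y = λ·(51 - 38) - 15 ≡ 13. → (38, 13)
7P: (38, 13) + (38, 48): same x and y₁ ≡ -y₂, so the sum is O.
7P = O, so the order is 7.

7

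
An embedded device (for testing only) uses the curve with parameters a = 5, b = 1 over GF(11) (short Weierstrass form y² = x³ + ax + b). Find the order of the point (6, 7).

11

2P: tangent at (6, 7): λ = (3·6² + 5)/(2·7) ≡ 3/3. 3⁻¹ ≡ 4 (mod 11), so λ ≡ 3·4 ≡ 1.
  x = λ² - 6 - 6 = 1 - 12 ≡ 0; y = λ·(6 - 0) - 7 ≡ 10. → (0, 10)
3P: (0, 10) + (6, 7). λ = (7 - 10)/(6 - 0) ≡ 8/6 mod 11. 6⁻¹ ≡ 2 (mod 11), so λ ≡ 5.
  x = λ² - 0 - 6 = 25 - 6 ≡ 8; y = λ·(0 - 8) - 10 ≡ 5. → (8, 5)
4P: (8, 5) + (6, 7). λ = (7 - 5)/(6 - 8) ≡ 2/9 mod 11. 9⁻¹ ≡ 5 (mod 11) since 9·5 = 45 ≡ 1, so λ ≡ 10.
  x = λ² - 8 - 6 = 100 - 14 ≡ 9; y = λ·(8 - 9) - 5 ≡ 7. → (9, 7)
5P: (9, 7) + (6, 7). λ = (7 - 7)/(6 - 9) ≡ 0/8 mod 11. 8⁻¹ ≡ 7 (mod 11), so λ ≡ 0.
  x = λ² - 9 - 6 = 0 - 15 ≡ 7; y = λ·(9 - 7) - 7 ≡ 4. → (7, 4)
6P: (7, 4) + (6, 7). λ = (7 - 4)/(6 - 7) ≡ 3/10 mod 11. 10⁻¹ ≡ 10 (mod 11), so λ ≡ 8.
  x = λ² - 7 - 6 = 64 - 13 ≡ 7; y = λ·(7 - 7) - 4 ≡ 7. → (7, 7)
7P: (7, 7) + (6, 7). λ = (7 - 7)/(6 - 7) ≡ 0/10 mod 11. 10⁻¹ ≡ 10 (mod 11) since 10·10 = 100 ≡ 1, so λ ≡ 0.
  x = λ² - 7 - 6 = 0 - 13 ≡ 9; y = λ·(7 - 9) - 7 ≡ 4. → (9, 4)
8P: (9, 4) + (6, 7). λ = (7 - 4)/(6 - 9) ≡ 3/8 mod 11. 8⁻¹ ≡ 7 (mod 11), so λ ≡ 10.
  x = λ² - 9 - 6 = 100 - 15 ≡ 8; y = λ·(9 - 8) - 4 ≡ 6. → (8, 6)
9P: (8, 6) + (6, 7). λ = (7 - 6)/(6 - 8) ≡ 1/9 mod 11. 9⁻¹ ≡ 5 (mod 11), so λ ≡ 5.
  x = λ² - 8 - 6 = 25 - 14 ≡ 0; y = λ·(8 - 0) - 6 ≡ 1. → (0, 1)
10P: (0, 1) + (6, 7). λ = (7 - 1)/(6 - 0) ≡ 6/6 mod 11. 6⁻¹ ≡ 2 (mod 11), so λ ≡ 1.
  x = λ² - 0 - 6 = 1 - 6 ≡ 6; y = λ·(0 - 6) - 1 ≡ 4. → (6, 4)
11P: (6, 4) + (6, 7): same x and y₁ ≡ -y₂, so the sum is the point at infinity.
11P = the point at infinity, so the order is 11.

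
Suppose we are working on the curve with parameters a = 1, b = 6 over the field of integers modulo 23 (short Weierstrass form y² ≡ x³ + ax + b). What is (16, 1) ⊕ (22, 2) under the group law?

(16, 1) + (22, 2). λ = (2 - 1)/(22 - 16) ≡ 1/6 mod 23. 6⁻¹ ≡ 4 (mod 23) since 6·4 = 24 ≡ 1, so λ ≡ 4.
  x = λ² - 16 - 22 = 16 - 38 ≡ 1; y = λ·(16 - 1) - 1 ≡ 13. → (1, 13)

(1, 13)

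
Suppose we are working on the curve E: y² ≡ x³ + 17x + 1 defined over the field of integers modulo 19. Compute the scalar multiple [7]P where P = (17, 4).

Repeated addition: build up to 7P.
2P: tangent at (17, 4): λ = (3·17² + 17)/(2·4) ≡ 10/8. 8⁻¹ ≡ 12 (mod 19) since 8·12 = 96 ≡ 1, so λ ≡ 10·12 ≡ 6.
  x = λ² - 17 - 17 = 36 - 34 ≡ 2; y = λ·(17 - 2) - 4 ≡ 10. → (2, 10)
3P: (2, 10) + (17, 4). λ = (4 - 10)/(17 - 2) ≡ 13/15 mod 19. 15⁻¹ ≡ 14 (mod 19), so λ ≡ 11.
  x = λ² - 2 - 17 = 121 - 19 ≡ 7; y = λ·(2 - 7) - 10 ≡ 11. → (7, 11)
4P: (7, 11) + (17, 4). λ = (4 - 11)/(17 - 7) ≡ 12/10 mod 19. 10⁻¹ ≡ 2 (mod 19) since 10·2 = 20 ≡ 1, so λ ≡ 5.
  x = λ² - 7 - 17 = 25 - 24 ≡ 1; y = λ·(7 - 1) - 11 ≡ 0. → (1, 0)
5P: (1, 0) + (17, 4). λ = (4 - 0)/(17 - 1) ≡ 4/16 mod 19. 16⁻¹ ≡ 6 (mod 19), so λ ≡ 5.
  x = λ² - 1 - 17 = 25 - 18 ≡ 7; y = λ·(1 - 7) - 0 ≡ 8. → (7, 8)
6P: (7, 8) + (17, 4). λ = (4 - 8)/(17 - 7) ≡ 15/10 mod 19. 10⁻¹ ≡ 2 (mod 19), so λ ≡ 11.
  x = λ² - 7 - 17 = 121 - 24 ≡ 2; y = λ·(7 - 2) - 8 ≡ 9. → (2, 9)
7P: (2, 9) + (17, 4). λ = (4 - 9)/(17 - 2) ≡ 14/15 mod 19. 15⁻¹ ≡ 14 (mod 19) since 15·14 = 210 ≡ 1, so λ ≡ 6.
  x = λ² - 2 - 17 = 36 - 19 ≡ 17; y = λ·(2 - 17) - 9 ≡ 15. → (17, 15)

(17, 15)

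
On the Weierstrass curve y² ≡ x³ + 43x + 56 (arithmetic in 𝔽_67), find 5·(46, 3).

(16, 63)

Write P = (46, 3).
Repeated addition: build up to 5P.
2P: tangent at (46, 3): λ = (3·46² + 43)/(2·3) ≡ 26/6. 6⁻¹ ≡ 56 (mod 67), so λ ≡ 26·56 ≡ 49.
  x = λ² - 46 - 46 = 2401 - 92 ≡ 31; y = λ·(46 - 31) - 3 ≡ 62. → (31, 62)
3P: (31, 62) + (46, 3). λ = (3 - 62)/(46 - 31) ≡ 8/15 mod 67. 15⁻¹ ≡ 9 (mod 67), so λ ≡ 5.
  x = λ² - 31 - 46 = 25 - 77 ≡ 15; y = λ·(31 - 15) - 62 ≡ 18. → (15, 18)
4P: (15, 18) + (46, 3). λ = (3 - 18)/(46 - 15) ≡ 52/31 mod 67. 31⁻¹ ≡ 13 (mod 67), so λ ≡ 6.
  x = λ² - 15 - 46 = 36 - 61 ≡ 42; y = λ·(15 - 42) - 18 ≡ 21. → (42, 21)
5P: (42, 21) + (46, 3). λ = (3 - 21)/(46 - 42) ≡ 49/4 mod 67. 4⁻¹ ≡ 17 (mod 67), so λ ≡ 29.
  x = λ² - 42 - 46 = 841 - 88 ≡ 16; y = λ·(42 - 16) - 21 ≡ 63. → (16, 63)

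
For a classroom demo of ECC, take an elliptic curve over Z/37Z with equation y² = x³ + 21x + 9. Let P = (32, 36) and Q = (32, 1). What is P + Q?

The two points share x = 32 and their y-coordinates satisfy 36 + 1 ≡ 0 (mod 37), so they are inverses. Their sum is the point at infinity.

O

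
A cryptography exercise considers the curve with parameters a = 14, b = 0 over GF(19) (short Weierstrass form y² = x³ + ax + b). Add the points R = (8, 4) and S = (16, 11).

(2, 6)

(8, 4) + (16, 11). λ = (11 - 4)/(16 - 8) ≡ 7/8 mod 19. 8⁻¹ ≡ 12 (mod 19), so λ ≡ 8.
  x = λ² - 8 - 16 = 64 - 24 ≡ 2; y = λ·(8 - 2) - 4 ≡ 6. → (2, 6)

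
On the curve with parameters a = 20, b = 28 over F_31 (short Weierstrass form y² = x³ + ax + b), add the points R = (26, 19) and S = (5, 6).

(26, 19) + (5, 6). λ = (6 - 19)/(5 - 26) ≡ 18/10 mod 31. 10⁻¹ ≡ 28 (mod 31) since 10·28 = 280 ≡ 1, so λ ≡ 8.
  x = λ² - 26 - 5 = 64 - 31 ≡ 2; y = λ·(26 - 2) - 19 ≡ 18. → (2, 18)

(2, 18)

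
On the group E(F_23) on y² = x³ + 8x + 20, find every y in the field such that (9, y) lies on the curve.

x³ + 8x + 20 = 821 ≡ 16 (mod 23).
Square roots of 16 mod 23: 4 and 19 (since 4² = 16 ≡ 16).

4, 19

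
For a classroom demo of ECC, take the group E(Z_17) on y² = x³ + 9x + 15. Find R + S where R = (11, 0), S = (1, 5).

(1, 12)

(11, 0) + (1, 5). λ = (5 - 0)/(1 - 11) ≡ 5/7 mod 17. 7⁻¹ ≡ 5 (mod 17), so λ ≡ 8.
  x = λ² - 11 - 1 = 64 - 12 ≡ 1; y = λ·(11 - 1) - 0 ≡ 12. → (1, 12)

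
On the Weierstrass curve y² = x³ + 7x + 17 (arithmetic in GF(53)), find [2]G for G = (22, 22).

(37, 7)

tangent at (22, 22): λ = (3·22² + 7)/(2·22) ≡ 28/44. 44⁻¹ ≡ 47 (mod 53) since 44·47 = 2068 ≡ 1, so λ ≡ 28·47 ≡ 44.
  x = λ² - 22 - 22 = 1936 - 44 ≡ 37; y = λ·(22 - 37) - 22 ≡ 7. → (37, 7)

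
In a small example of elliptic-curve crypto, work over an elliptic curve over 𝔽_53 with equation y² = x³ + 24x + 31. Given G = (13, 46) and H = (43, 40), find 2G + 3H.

(41, 33)

First 2G:
Repeated addition: build up to 2G.
2G: tangent at (13, 46): λ = (3·13² + 24)/(2·46) ≡ 1/39. 39⁻¹ ≡ 34 (mod 53) since 39·34 = 1326 ≡ 1, so λ ≡ 1·34 ≡ 34.
  x = λ² - 13 - 13 = 1156 - 26 ≡ 17; y = λ·(13 - 17) - 46 ≡ 30. → (17, 30)
2G = (17, 30).
Next 3H:
Repeated addition: build up to 3H.
2H: tangent at (43, 40): λ = (3·43² + 24)/(2·40) ≡ 6/27. 27⁻¹ ≡ 2 (mod 53) since 27·2 = 54 ≡ 1, so λ ≡ 6·2 ≡ 12.
  x = λ² - 43 - 43 = 144 - 86 ≡ 5; y = λ·(43 - 5) - 40 ≡ 45. → (5, 45)
3H: (5, 45) + (43, 40). λ = (40 - 45)/(43 - 5) ≡ 48/38 mod 53. 38⁻¹ ≡ 7 (mod 53), so λ ≡ 18.
  x = λ² - 5 - 43 = 324 - 48 ≡ 11; y = λ·(5 - 11) - 45 ≡ 6. → (11, 6)
3H = (11, 6).
Finally 2G + 3H:
(17, 30) + (11, 6). λ = (6 - 30)/(11 - 17) ≡ 29/47 mod 53. 47⁻¹ ≡ 44 (mod 53), so λ ≡ 4.
  x = λ² - 17 - 11 = 16 - 28 ≡ 41; y = λ·(17 - 41) - 30 ≡ 33. → (41, 33)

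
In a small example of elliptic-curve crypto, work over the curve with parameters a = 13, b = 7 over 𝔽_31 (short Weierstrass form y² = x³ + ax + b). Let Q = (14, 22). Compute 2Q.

(0, 10)

tangent at (14, 22): λ = (3·14² + 13)/(2·22) ≡ 12/13. 13⁻¹ ≡ 12 (mod 31), so λ ≡ 12·12 ≡ 20.
  x = λ² - 14 - 14 = 400 - 28 ≡ 0; y = λ·(14 - 0) - 22 ≡ 10. → (0, 10)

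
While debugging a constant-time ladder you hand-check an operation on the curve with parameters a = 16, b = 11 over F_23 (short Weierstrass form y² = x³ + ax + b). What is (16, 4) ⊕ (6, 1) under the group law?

(16, 4) + (6, 1). λ = (1 - 4)/(6 - 16) ≡ 20/13 mod 23. 13⁻¹ ≡ 16 (mod 23), so λ ≡ 21.
  x = λ² - 16 - 6 = 441 - 22 ≡ 5; y = λ·(16 - 5) - 4 ≡ 20. → (5, 20)

(5, 20)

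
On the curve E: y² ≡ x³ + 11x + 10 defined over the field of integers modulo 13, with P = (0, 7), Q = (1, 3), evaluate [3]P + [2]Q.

(4, 12)

First 3P:
Repeated addition: build up to 3P.
2P: tangent at (0, 7): λ = (3·0² + 11)/(2·7) ≡ 11/1. 1⁻¹ ≡ 1 (mod 13), so λ ≡ 11·1 ≡ 11.
  x = λ² - 0 - 0 = 121 - 0 ≡ 4; y = λ·(0 - 4) - 7 ≡ 1. → (4, 1)
3P: (4, 1) + (0, 7). λ = (7 - 1)/(0 - 4) ≡ 6/9 mod 13. 9⁻¹ ≡ 3 (mod 13), so λ ≡ 5.
  x = λ² - 4 - 0 = 25 - 4 ≡ 8; y = λ·(4 - 8) - 1 ≡ 5. → (8, 5)
3P = (8, 5).
Next 2Q:
Repeated addition: build up to 2Q.
2Q: tangent at (1, 3): λ = (3·1² + 11)/(2·3) ≡ 1/6. 6⁻¹ ≡ 11 (mod 13), so λ ≡ 1·11 ≡ 11.
  x = λ² - 1 - 1 = 121 - 2 ≡ 2; y = λ·(1 - 2) - 3 ≡ 12. → (2, 12)
2Q = (2, 12).
Finally 3P + 2Q:
(8, 5) + (2, 12). λ = (12 - 5)/(2 - 8) ≡ 7/7 mod 13. 7⁻¹ ≡ 2 (mod 13), so λ ≡ 1.
  x = λ² - 8 - 2 = 1 - 10 ≡ 4; y = λ·(8 - 4) - 5 ≡ 12. → (4, 12)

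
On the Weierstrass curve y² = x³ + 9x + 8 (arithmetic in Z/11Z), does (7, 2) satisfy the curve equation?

no

y² = 2² ≡ 4; x³ + 9x + 8 = 414 ≡ 7 (mod 11). 4 ≠ 7.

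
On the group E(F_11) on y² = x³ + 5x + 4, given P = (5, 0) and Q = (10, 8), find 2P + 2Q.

First 2P:
Repeated addition: build up to 2P.
2P: (5, 0) + (5, 0): same x and y₁ ≡ -y₂, so the sum is O.
2P = O.
Next 2Q:
Repeated addition: build up to 2Q.
2Q: tangent at (10, 8): λ = (3·10² + 5)/(2·8) ≡ 8/5. 5⁻¹ ≡ 9 (mod 11), so λ ≡ 8·9 ≡ 6.
  x = λ² - 10 - 10 = 36 - 20 ≡ 5; y = λ·(10 - 5) - 8 ≡ 0. → (5, 0)
2Q = (5, 0).
Finally 2P + 2Q:
O + (5, 0) = (5, 0) (identity).

(5, 0)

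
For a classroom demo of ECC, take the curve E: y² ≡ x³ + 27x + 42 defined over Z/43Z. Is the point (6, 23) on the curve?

no

y² = 23² ≡ 13; x³ + 27x + 42 = 420 ≡ 33 (mod 43). 13 ≠ 33.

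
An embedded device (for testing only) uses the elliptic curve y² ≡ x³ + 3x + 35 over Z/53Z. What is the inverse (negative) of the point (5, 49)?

-(5, 49) = (5, -49 mod 53) = (5, 4).

(5, 4)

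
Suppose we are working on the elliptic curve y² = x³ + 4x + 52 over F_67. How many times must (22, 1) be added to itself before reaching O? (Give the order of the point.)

4

2P: tangent at (22, 1): λ = (3·22² + 4)/(2·1) ≡ 49/2. 2⁻¹ ≡ 34 (mod 67), so λ ≡ 49·34 ≡ 58.
  x = λ² - 22 - 22 = 3364 - 44 ≡ 37; y = λ·(22 - 37) - 1 ≡ 0. → (37, 0)
3P: (37, 0) + (22, 1). λ = (1 - 0)/(22 - 37) ≡ 1/52 mod 67. 52⁻¹ ≡ 58 (mod 67), so λ ≡ 58.
  x = λ² - 37 - 22 = 3364 - 59 ≡ 22; y = λ·(37 - 22) - 0 ≡ 66. → (22, 66)
4P: (22, 66) + (22, 1): same x and y₁ ≡ -y₂, so the sum is O.
4P = O, so the order is 4.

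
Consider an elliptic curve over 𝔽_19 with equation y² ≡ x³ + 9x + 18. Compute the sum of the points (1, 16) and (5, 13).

(10, 5)

(1, 16) + (5, 13). λ = (13 - 16)/(5 - 1) ≡ 16/4 mod 19. 4⁻¹ ≡ 5 (mod 19), so λ ≡ 4.
  x = λ² - 1 - 5 = 16 - 6 ≡ 10; y = λ·(1 - 10) - 16 ≡ 5. → (10, 5)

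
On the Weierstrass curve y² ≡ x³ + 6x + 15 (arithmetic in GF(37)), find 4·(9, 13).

(23, 31)

Write P = (9, 13).
Repeated addition: build up to 4P.
2P: tangent at (9, 13): λ = (3·9² + 6)/(2·13) ≡ 27/26. 26⁻¹ ≡ 10 (mod 37), so λ ≡ 27·10 ≡ 11.
  x = λ² - 9 - 9 = 121 - 18 ≡ 29; y = λ·(9 - 29) - 13 ≡ 26. → (29, 26)
3P: (29, 26) + (9, 13). λ = (13 - 26)/(9 - 29) ≡ 24/17 mod 37. 17⁻¹ ≡ 24 (mod 37), so λ ≡ 21.
  x = λ² - 29 - 9 = 441 - 38 ≡ 33; y = λ·(29 - 33) - 26 ≡ 1. → (33, 1)
4P: (33, 1) + (9, 13). λ = (13 - 1)/(9 - 33) ≡ 12/13 mod 37. 13⁻¹ ≡ 20 (mod 37), so λ ≡ 18.
  x = λ² - 33 - 9 = 324 - 42 ≡ 23; y = λ·(33 - 23) - 1 ≡ 31. → (23, 31)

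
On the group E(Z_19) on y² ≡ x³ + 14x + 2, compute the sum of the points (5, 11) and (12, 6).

(6, 6)

(5, 11) + (12, 6). λ = (6 - 11)/(12 - 5) ≡ 14/7 mod 19. 7⁻¹ ≡ 11 (mod 19), so λ ≡ 2.
  x = λ² - 5 - 12 = 4 - 17 ≡ 6; y = λ·(5 - 6) - 11 ≡ 6. → (6, 6)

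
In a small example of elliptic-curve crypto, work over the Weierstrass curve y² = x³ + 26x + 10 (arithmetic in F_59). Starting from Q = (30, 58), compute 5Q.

Double-and-add on 5 = (101)₂. Start with Q = (30, 58) for the leading 1-bit.
double: tangent at (30, 58): λ = (3·30² + 26)/(2·58) ≡ 12/57. 57⁻¹ ≡ 29 (mod 59), so λ ≡ 12·29 ≡ 53.
  x = λ² - 30 - 30 = 2809 - 60 ≡ 35; y = λ·(30 - 35) - 58 ≡ 31. → (35, 31)
double: tangent at (35, 31): λ = (3·35² + 26)/(2·31) ≡ 43/3. 3⁻¹ ≡ 20 (mod 59), so λ ≡ 43·20 ≡ 34.
  x = λ² - 35 - 35 = 1156 - 70 ≡ 24; y = λ·(35 - 24) - 31 ≡ 48. → (24, 48)
add Q: (24, 48) + (30, 58). λ = (58 - 48)/(30 - 24) ≡ 10/6 mod 59. 6⁻¹ ≡ 10 (mod 59), so λ ≡ 41.
  x = λ² - 24 - 30 = 1681 - 54 ≡ 34; y = λ·(24 - 34) - 48 ≡ 14. → (34, 14)

(34, 14)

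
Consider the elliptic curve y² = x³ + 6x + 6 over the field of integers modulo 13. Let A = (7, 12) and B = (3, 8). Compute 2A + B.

(12, 5)

First 2A:
Repeated addition: build up to 2A.
2A: tangent at (7, 12): λ = (3·7² + 6)/(2·12) ≡ 10/11. 11⁻¹ ≡ 6 (mod 13) since 11·6 = 66 ≡ 1, so λ ≡ 10·6 ≡ 8.
  x = λ² - 7 - 7 = 64 - 14 ≡ 11; y = λ·(7 - 11) - 12 ≡ 8. → (11, 8)
2A = (11, 8).
Finally 2A + B:
(11, 8) + (3, 8). λ = (8 - 8)/(3 - 11) ≡ 0/5 mod 13. 5⁻¹ ≡ 8 (mod 13) since 5·8 = 40 ≡ 1, so λ ≡ 0.
  x = λ² - 11 - 3 = 0 - 14 ≡ 12; y = λ·(11 - 12) - 8 ≡ 5. → (12, 5)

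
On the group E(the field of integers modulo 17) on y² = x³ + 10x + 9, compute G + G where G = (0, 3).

tangent at (0, 3): λ = (3·0² + 10)/(2·3) ≡ 10/6. 6⁻¹ ≡ 3 (mod 17), so λ ≡ 10·3 ≡ 13.
  x = λ² - 0 - 0 = 169 - 0 ≡ 16; y = λ·(0 - 16) - 3 ≡ 10. → (16, 10)

(16, 10)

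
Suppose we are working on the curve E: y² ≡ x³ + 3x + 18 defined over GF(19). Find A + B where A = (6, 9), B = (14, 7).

(5, 5)

(6, 9) + (14, 7). λ = (7 - 9)/(14 - 6) ≡ 17/8 mod 19. 8⁻¹ ≡ 12 (mod 19), so λ ≡ 14.
  x = λ² - 6 - 14 = 196 - 20 ≡ 5; y = λ·(6 - 5) - 9 ≡ 5. → (5, 5)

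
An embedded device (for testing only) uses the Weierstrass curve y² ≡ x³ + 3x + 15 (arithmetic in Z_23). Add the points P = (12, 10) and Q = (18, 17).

(12, 10) + (18, 17). λ = (17 - 10)/(18 - 12) ≡ 7/6 mod 23. 6⁻¹ ≡ 4 (mod 23) since 6·4 = 24 ≡ 1, so λ ≡ 5.
  x = λ² - 12 - 18 = 25 - 30 ≡ 18; y = λ·(12 - 18) - 10 ≡ 6. → (18, 6)

(18, 6)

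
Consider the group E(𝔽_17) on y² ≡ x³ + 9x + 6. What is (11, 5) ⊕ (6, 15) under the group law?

(4, 15)

(11, 5) + (6, 15). λ = (15 - 5)/(6 - 11) ≡ 10/12 mod 17. 12⁻¹ ≡ 10 (mod 17), so λ ≡ 15.
  x = λ² - 11 - 6 = 225 - 17 ≡ 4; y = λ·(11 - 4) - 5 ≡ 15. → (4, 15)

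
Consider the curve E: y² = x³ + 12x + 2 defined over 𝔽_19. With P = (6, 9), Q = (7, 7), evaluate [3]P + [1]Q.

First 3P:
Repeated addition: build up to 3P.
2P: tangent at (6, 9): λ = (3·6² + 12)/(2·9) ≡ 6/18. 18⁻¹ ≡ 18 (mod 19), so λ ≡ 6·18 ≡ 13.
  x = λ² - 6 - 6 = 169 - 12 ≡ 5; y = λ·(6 - 5) - 9 ≡ 4. → (5, 4)
3P: (5, 4) + (6, 9). λ = (9 - 4)/(6 - 5) ≡ 5/1 mod 19. 1⁻¹ ≡ 1 (mod 19), so λ ≡ 5.
  x = λ² - 5 - 6 = 25 - 11 ≡ 14; y = λ·(5 - 14) - 4 ≡ 8. → (14, 8)
3P = (14, 8).
Finally 3P + Q:
(14, 8) + (7, 7). λ = (7 - 8)/(7 - 14) ≡ 18/12 mod 19. 12⁻¹ ≡ 8 (mod 19), so λ ≡ 11.
  x = λ² - 14 - 7 = 121 - 21 ≡ 5; y = λ·(14 - 5) - 8 ≡ 15. → (5, 15)

(5, 15)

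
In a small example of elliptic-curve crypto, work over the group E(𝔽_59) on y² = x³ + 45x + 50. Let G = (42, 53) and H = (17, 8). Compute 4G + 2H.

O

First 4G:
Double-and-add on 4 = (100)₂. Start with G = (42, 53) for the leading 1-bit.
double: tangent at (42, 53): λ = (3·42² + 45)/(2·53) ≡ 27/47. 47⁻¹ ≡ 54 (mod 59) since 47·54 = 2538 ≡ 1, so λ ≡ 27·54 ≡ 42.
  x = λ² - 42 - 42 = 1764 - 84 ≡ 28; y = λ·(42 - 28) - 53 ≡ 4. → (28, 4)
double: tangent at (28, 4): λ = (3·28² + 45)/(2·4) ≡ 37/8. 8⁻¹ ≡ 37 (mod 59), so λ ≡ 37·37 ≡ 12.
  x = λ² - 28 - 28 = 144 - 56 ≡ 29; y = λ·(28 - 29) - 4 ≡ 43. → (29, 43)
4G = (29, 43).
Next 2H:
Repeated addition: build up to 2H.
2H: tangent at (17, 8): λ = (3·17² + 45)/(2·8) ≡ 27/16. 16⁻¹ ≡ 48 (mod 59), so λ ≡ 27·48 ≡ 57.
  x = λ² - 17 - 17 = 3249 - 34 ≡ 29; y = λ·(17 - 29) - 8 ≡ 16. → (29, 16)
2H = (29, 16).
Finally 4G + 2H:
(29, 43) + (29, 16): same x and y₁ ≡ -y₂, so the sum is 𝒪.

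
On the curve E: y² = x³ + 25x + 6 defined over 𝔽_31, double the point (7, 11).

(11, 0)

tangent at (7, 11): λ = (3·7² + 25)/(2·11) ≡ 17/22. 22⁻¹ ≡ 24 (mod 31) since 22·24 = 528 ≡ 1, so λ ≡ 17·24 ≡ 5.
  x = λ² - 7 - 7 = 25 - 14 ≡ 11; y = λ·(7 - 11) - 11 ≡ 0. → (11, 0)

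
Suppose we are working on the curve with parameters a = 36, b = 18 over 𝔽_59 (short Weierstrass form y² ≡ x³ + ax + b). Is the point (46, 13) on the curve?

no

y² = 13² ≡ 51; x³ + 36x + 18 = 99010 ≡ 8 (mod 59). 51 ≠ 8.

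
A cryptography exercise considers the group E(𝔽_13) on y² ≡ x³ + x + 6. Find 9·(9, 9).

(3, 7)

Write P = (9, 9).
Repeated addition: build up to 9P.
2P: tangent at (9, 9): λ = (3·9² + 1)/(2·9) ≡ 10/5. 5⁻¹ ≡ 8 (mod 13) since 5·8 = 40 ≡ 1, so λ ≡ 10·8 ≡ 2.
  x = λ² - 9 - 9 = 4 - 18 ≡ 12; y = λ·(9 - 12) - 9 ≡ 11. → (12, 11)
3P: (12, 11) + (9, 9). λ = (9 - 11)/(9 - 12) ≡ 11/10 mod 13. 10⁻¹ ≡ 4 (mod 13), so λ ≡ 5.
  x = λ² - 12 - 9 = 25 - 21 ≡ 4; y = λ·(12 - 4) - 11 ≡ 3. → (4, 3)
4P: (4, 3) + (9, 9). λ = (9 - 3)/(9 - 4) ≡ 6/5 mod 13. 5⁻¹ ≡ 8 (mod 13), so λ ≡ 9.
  x = λ² - 4 - 9 = 81 - 13 ≡ 3; y = λ·(4 - 3) - 3 ≡ 6. → (3, 6)
5P: (3, 6) + (9, 9). λ = (9 - 6)/(9 - 3) ≡ 3/6 mod 13. 6⁻¹ ≡ 11 (mod 13), so λ ≡ 7.
  x = λ² - 3 - 9 = 49 - 12 ≡ 11; y = λ·(3 - 11) - 6 ≡ 3. → (11, 3)
6P: (11, 3) + (9, 9). λ = (9 - 3)/(9 - 11) ≡ 6/11 mod 13. 11⁻¹ ≡ 6 (mod 13) since 11·6 = 66 ≡ 1, so λ ≡ 10.
  x = λ² - 11 - 9 = 100 - 20 ≡ 2; y = λ·(11 - 2) - 3 ≡ 9. → (2, 9)
7P: (2, 9) + (9, 9). λ = (9 - 9)/(9 - 2) ≡ 0/7 mod 13. 7⁻¹ ≡ 2 (mod 13), so λ ≡ 0.
  x = λ² - 2 - 9 = 0 - 11 ≡ 2; y = λ·(2 - 2) - 9 ≡ 4. → (2, 4)
8P: (2, 4) + (9, 9). λ = (9 - 4)/(9 - 2) ≡ 5/7 mod 13. 7⁻¹ ≡ 2 (mod 13), so λ ≡ 10.
  x = λ² - 2 - 9 = 100 - 11 ≡ 11; y = λ·(2 - 11) - 4 ≡ 10. → (11, 10)
9P: (11, 10) + (9, 9). λ = (9 - 10)/(9 - 11) ≡ 12/11 mod 13. 11⁻¹ ≡ 6 (mod 13), so λ ≡ 7.
  x = λ² - 11 - 9 = 49 - 20 ≡ 3; y = λ·(11 - 3) - 10 ≡ 7. → (3, 7)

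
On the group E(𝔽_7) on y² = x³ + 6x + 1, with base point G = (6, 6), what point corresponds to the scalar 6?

O

Double-and-add on 6 = (110)₂. Start with G = (6, 6) for the leading 1-bit.
double: tangent at (6, 6): λ = (3·6² + 6)/(2·6) ≡ 2/5. 5⁻¹ ≡ 3 (mod 7), so λ ≡ 2·3 ≡ 6.
  x = λ² - 6 - 6 = 36 - 12 ≡ 3; y = λ·(6 - 3) - 6 ≡ 5. → (3, 5)
add G: (3, 5) + (6, 6). λ = (6 - 5)/(6 - 3) ≡ 1/3 mod 7. 3⁻¹ ≡ 5 (mod 7), so λ ≡ 5.
  x = λ² - 3 - 6 = 25 - 9 ≡ 2; y = λ·(3 - 2) - 5 ≡ 0. → (2, 0)
double: (2, 0) + (2, 0): same x and y₁ ≡ -y₂, so the sum is 𝒪.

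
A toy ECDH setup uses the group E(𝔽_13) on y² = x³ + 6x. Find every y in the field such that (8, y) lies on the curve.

x³ + 6x + 0 = 560 ≡ 1 (mod 13).
Square roots of 1 mod 13: 1 and 12 (since 1² = 1 ≡ 1).

1, 12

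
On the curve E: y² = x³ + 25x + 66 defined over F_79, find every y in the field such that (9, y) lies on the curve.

25, 54

x³ + 25x + 66 = 1020 ≡ 72 (mod 79).
Square roots of 72 mod 79: 25 and 54 (since 25² = 625 ≡ 72).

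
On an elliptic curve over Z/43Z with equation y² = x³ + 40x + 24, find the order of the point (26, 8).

3

2P: tangent at (26, 8): λ = (3·26² + 40)/(2·8) ≡ 4/16. 16⁻¹ ≡ 35 (mod 43) since 16·35 = 560 ≡ 1, so λ ≡ 4·35 ≡ 11.
  x = λ² - 26 - 26 = 121 - 52 ≡ 26; y = λ·(26 - 26) - 8 ≡ 35. → (26, 35)
3P: (26, 35) + (26, 8): same x and y₁ ≡ -y₂, so the sum is O.
3P = O, so the order is 3.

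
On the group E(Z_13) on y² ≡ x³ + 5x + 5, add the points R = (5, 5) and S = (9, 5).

(5, 5) + (9, 5). λ = (5 - 5)/(9 - 5) ≡ 0/4 mod 13. 4⁻¹ ≡ 10 (mod 13), so λ ≡ 0.
  x = λ² - 5 - 9 = 0 - 14 ≡ 12; y = λ·(5 - 12) - 5 ≡ 8. → (12, 8)

(12, 8)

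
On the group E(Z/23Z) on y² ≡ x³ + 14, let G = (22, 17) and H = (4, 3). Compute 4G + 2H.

First 4G:
Double-and-add on 4 = (100)₂. Start with G = (22, 17) for the leading 1-bit.
double: tangent at (22, 17): λ = (3·22² + 0)/(2·17) ≡ 3/11. 11⁻¹ ≡ 21 (mod 23), so λ ≡ 3·21 ≡ 17.
  x = λ² - 22 - 22 = 289 - 44 ≡ 15; y = λ·(22 - 15) - 17 ≡ 10. → (15, 10)
double: tangent at (15, 10): λ = (3·15² + 0)/(2·10) ≡ 8/20. 20⁻¹ ≡ 15 (mod 23) since 20·15 = 300 ≡ 1, so λ ≡ 8·15 ≡ 5.
  x = λ² - 15 - 15 = 25 - 30 ≡ 18; y = λ·(15 - 18) - 10 ≡ 21. → (18, 21)
4G = (18, 21).
Next 2H:
Repeated addition: build up to 2H.
2H: tangent at (4, 3): λ = (3·4² + 0)/(2·3) ≡ 2/6. 6⁻¹ ≡ 4 (mod 23), so λ ≡ 2·4 ≡ 8.
  x = λ² - 4 - 4 = 64 - 8 ≡ 10; y = λ·(4 - 10) - 3 ≡ 18. → (10, 18)
2H = (10, 18).
Finally 4G + 2H:
(18, 21) + (10, 18). λ = (18 - 21)/(10 - 18) ≡ 20/15 mod 23. 15⁻¹ ≡ 20 (mod 23), so λ ≡ 9.
  x = λ² - 18 - 10 = 81 - 28 ≡ 7; y = λ·(18 - 7) - 21 ≡ 9. → (7, 9)

(7, 9)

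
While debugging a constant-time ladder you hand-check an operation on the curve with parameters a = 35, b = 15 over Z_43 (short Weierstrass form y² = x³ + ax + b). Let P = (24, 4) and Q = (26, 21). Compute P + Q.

(33, 27)

(24, 4) + (26, 21). λ = (21 - 4)/(26 - 24) ≡ 17/2 mod 43. 2⁻¹ ≡ 22 (mod 43), so λ ≡ 30.
  x = λ² - 24 - 26 = 900 - 50 ≡ 33; y = λ·(24 - 33) - 4 ≡ 27. → (33, 27)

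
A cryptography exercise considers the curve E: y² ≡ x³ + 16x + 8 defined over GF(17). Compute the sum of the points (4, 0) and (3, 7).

(8, 11)

(4, 0) + (3, 7). λ = (7 - 0)/(3 - 4) ≡ 7/16 mod 17. 16⁻¹ ≡ 16 (mod 17), so λ ≡ 10.
  x = λ² - 4 - 3 = 100 - 7 ≡ 8; y = λ·(4 - 8) - 0 ≡ 11. → (8, 11)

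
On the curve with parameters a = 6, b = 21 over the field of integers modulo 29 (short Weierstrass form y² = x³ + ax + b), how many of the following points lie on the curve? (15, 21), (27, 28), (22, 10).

3

(15, 21): 21² ≡ 6, rhs ≡ 6 → on.
(27, 28): 28² ≡ 1, rhs ≡ 1 → on.
(22, 10): 10² ≡ 13, rhs ≡ 13 → on.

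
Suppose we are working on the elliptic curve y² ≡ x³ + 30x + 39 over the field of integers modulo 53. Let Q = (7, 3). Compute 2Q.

tangent at (7, 3): λ = (3·7² + 30)/(2·3) ≡ 18/6. 6⁻¹ ≡ 9 (mod 53) since 6·9 = 54 ≡ 1, so λ ≡ 18·9 ≡ 3.
  x = λ² - 7 - 7 = 9 - 14 ≡ 48; y = λ·(7 - 48) - 3 ≡ 33. → (48, 33)

(48, 33)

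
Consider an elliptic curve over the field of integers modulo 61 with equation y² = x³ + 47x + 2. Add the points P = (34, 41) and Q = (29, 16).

(34, 41) + (29, 16). λ = (16 - 41)/(29 - 34) ≡ 36/56 mod 61. 56⁻¹ ≡ 12 (mod 61), so λ ≡ 5.
  x = λ² - 34 - 29 = 25 - 63 ≡ 23; y = λ·(34 - 23) - 41 ≡ 14. → (23, 14)

(23, 14)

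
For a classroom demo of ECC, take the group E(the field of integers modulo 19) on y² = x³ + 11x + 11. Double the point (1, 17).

(15, 13)

tangent at (1, 17): λ = (3·1² + 11)/(2·17) ≡ 14/15. 15⁻¹ ≡ 14 (mod 19), so λ ≡ 14·14 ≡ 6.
  x = λ² - 1 - 1 = 36 - 2 ≡ 15; y = λ·(1 - 15) - 17 ≡ 13. → (15, 13)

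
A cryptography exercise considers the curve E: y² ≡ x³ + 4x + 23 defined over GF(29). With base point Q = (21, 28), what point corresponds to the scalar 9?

O

Repeated addition: build up to 9Q.
2Q: tangent at (21, 28): λ = (3·21² + 4)/(2·28) ≡ 22/27. 27⁻¹ ≡ 14 (mod 29), so λ ≡ 22·14 ≡ 18.
  x = λ² - 21 - 21 = 324 - 42 ≡ 21; y = λ·(21 - 21) - 28 ≡ 1. → (21, 1)
3Q: (21, 1) + (21, 28): same x and y₁ ≡ -y₂, so the sum is ∞.
4Q: ∞ + (21, 28) = (21, 28) (identity).
5Q: tangent at (21, 28): λ = (3·21² + 4)/(2·28) ≡ 22/27. 27⁻¹ ≡ 14 (mod 29) since 27·14 = 378 ≡ 1, so λ ≡ 22·14 ≡ 18.
  x = λ² - 21 - 21 = 324 - 42 ≡ 21; y = λ·(21 - 21) - 28 ≡ 1. → (21, 1)
6Q: (21, 1) + (21, 28): same x and y₁ ≡ -y₂, so the sum is ∞.
7Q: ∞ + (21, 28) = (21, 28) (identity).
8Q: tangent at (21, 28): λ = (3·21² + 4)/(2·28) ≡ 22/27. 27⁻¹ ≡ 14 (mod 29), so λ ≡ 22·14 ≡ 18.
  x = λ² - 21 - 21 = 324 - 42 ≡ 21; y = λ·(21 - 21) - 28 ≡ 1. → (21, 1)
9Q: (21, 1) + (21, 28): same x and y₁ ≡ -y₂, so the sum is ∞.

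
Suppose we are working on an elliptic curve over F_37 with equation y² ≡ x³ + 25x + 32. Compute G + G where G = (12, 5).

(1, 13)

tangent at (12, 5): λ = (3·12² + 25)/(2·5) ≡ 13/10. 10⁻¹ ≡ 26 (mod 37) since 10·26 = 260 ≡ 1, so λ ≡ 13·26 ≡ 5.
  x = λ² - 12 - 12 = 25 - 24 ≡ 1; y = λ·(12 - 1) - 5 ≡ 13. → (1, 13)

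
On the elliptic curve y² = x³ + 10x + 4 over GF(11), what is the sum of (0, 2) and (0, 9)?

O

The two points share x = 0 and their y-coordinates satisfy 2 + 9 ≡ 0 (mod 11), so they are inverses. Their sum is O.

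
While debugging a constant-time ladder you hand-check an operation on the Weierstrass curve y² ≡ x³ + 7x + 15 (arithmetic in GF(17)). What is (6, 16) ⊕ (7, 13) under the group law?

(13, 5)

(6, 16) + (7, 13). λ = (13 - 16)/(7 - 6) ≡ 14/1 mod 17. 1⁻¹ ≡ 1 (mod 17) since 1·1 = 1 ≡ 1, so λ ≡ 14.
  x = λ² - 6 - 7 = 196 - 13 ≡ 13; y = λ·(6 - 13) - 16 ≡ 5. → (13, 5)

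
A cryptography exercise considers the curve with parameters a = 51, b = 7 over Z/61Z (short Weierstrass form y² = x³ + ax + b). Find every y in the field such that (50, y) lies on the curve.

none

x³ + 51x + 7 = 127557 ≡ 6 (mod 61).
6 is a non-residue mod 61; no y exists.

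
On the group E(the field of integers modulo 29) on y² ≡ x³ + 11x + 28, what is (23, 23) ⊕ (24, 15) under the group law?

(23, 23) + (24, 15). λ = (15 - 23)/(24 - 23) ≡ 21/1 mod 29. 1⁻¹ ≡ 1 (mod 29), so λ ≡ 21.
  x = λ² - 23 - 24 = 441 - 47 ≡ 17; y = λ·(23 - 17) - 23 ≡ 16. → (17, 16)

(17, 16)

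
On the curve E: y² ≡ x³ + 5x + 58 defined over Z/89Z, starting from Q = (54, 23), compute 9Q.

(25, 12)

Double-and-add on 9 = (1001)₂. Start with Q = (54, 23) for the leading 1-bit.
double: tangent at (54, 23): λ = (3·54² + 5)/(2·23) ≡ 31/46. 46⁻¹ ≡ 60 (mod 89), so λ ≡ 31·60 ≡ 80.
  x = λ² - 54 - 54 = 6400 - 108 ≡ 62; y = λ·(54 - 62) - 23 ≡ 49. → (62, 49)
double: tangent at (62, 49): λ = (3·62² + 5)/(2·49) ≡ 56/9. 9⁻¹ ≡ 10 (mod 89), so λ ≡ 56·10 ≡ 26.
  x = λ² - 62 - 62 = 676 - 124 ≡ 18; y = λ·(62 - 18) - 49 ≡ 27. → (18, 27)
double: tangent at (18, 27): λ = (3·18² + 5)/(2·27) ≡ 87/54. 54⁻¹ ≡ 61 (mod 89) since 54·61 = 3294 ≡ 1, so λ ≡ 87·61 ≡ 56.
  x = λ² - 18 - 18 = 3136 - 36 ≡ 74; y = λ·(18 - 74) - 27 ≡ 41. → (74, 41)
add Q: (74, 41) + (54, 23). λ = (23 - 41)/(54 - 74) ≡ 71/69 mod 89. 69⁻¹ ≡ 40 (mod 89), so λ ≡ 81.
  x = λ² - 74 - 54 = 6561 - 128 ≡ 25; y = λ·(74 - 25) - 41 ≡ 12. → (25, 12)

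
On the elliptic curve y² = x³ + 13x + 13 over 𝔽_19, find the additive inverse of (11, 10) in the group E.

(11, 9)

-(11, 10) = (11, -10 mod 19) = (11, 9).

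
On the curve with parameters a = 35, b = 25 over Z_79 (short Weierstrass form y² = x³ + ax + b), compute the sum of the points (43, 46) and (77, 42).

(32, 41)

(43, 46) + (77, 42). λ = (42 - 46)/(77 - 43) ≡ 75/34 mod 79. 34⁻¹ ≡ 7 (mod 79) since 34·7 = 238 ≡ 1, so λ ≡ 51.
  x = λ² - 43 - 77 = 2601 - 120 ≡ 32; y = λ·(43 - 32) - 46 ≡ 41. → (32, 41)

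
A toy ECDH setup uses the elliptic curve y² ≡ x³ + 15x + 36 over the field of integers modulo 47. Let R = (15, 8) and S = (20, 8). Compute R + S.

(12, 39)

(15, 8) + (20, 8). λ = (8 - 8)/(20 - 15) ≡ 0/5 mod 47. 5⁻¹ ≡ 19 (mod 47), so λ ≡ 0.
  x = λ² - 15 - 20 = 0 - 35 ≡ 12; y = λ·(15 - 12) - 8 ≡ 39. → (12, 39)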